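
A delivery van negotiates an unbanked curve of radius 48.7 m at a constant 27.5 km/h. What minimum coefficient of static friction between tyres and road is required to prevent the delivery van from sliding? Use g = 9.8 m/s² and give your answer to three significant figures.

0.122

v = 27.5/3.6 = 7.639 m/s.
Friction provides the centripetal force: μ_s m g = m v²/r, so μ_s = v²/(g r) = (7.639)²/(9.8 × 48.7) = 58.35/477.3 = 0.1223.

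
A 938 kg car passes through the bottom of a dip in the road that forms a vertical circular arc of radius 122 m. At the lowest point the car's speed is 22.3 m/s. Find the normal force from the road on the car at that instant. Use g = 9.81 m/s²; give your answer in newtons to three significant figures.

13000 N

At the lowest point, N points up (toward the centre) and the weight mg points down (away from the centre), so the net inward force is N − mg = mv²/r.
N = m(v²/r + g) = 938 × ((22.3)²/122 + 9.81) = 938 × (4.076 + 9.81) = 938 × 13.89 = 13030 N.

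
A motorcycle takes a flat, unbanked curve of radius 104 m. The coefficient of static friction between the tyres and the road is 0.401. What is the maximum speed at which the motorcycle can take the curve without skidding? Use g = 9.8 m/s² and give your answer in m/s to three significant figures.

20.2 m/s

On a flat curve, static friction is the only horizontal force, so it must supply the full centripetal force: μ_s m g = m v²/r.
Mass cancels: v_max = √(μ_s g r) = √(0.401 × 9.8 × 104) = √408.7 = 20.22 m/s.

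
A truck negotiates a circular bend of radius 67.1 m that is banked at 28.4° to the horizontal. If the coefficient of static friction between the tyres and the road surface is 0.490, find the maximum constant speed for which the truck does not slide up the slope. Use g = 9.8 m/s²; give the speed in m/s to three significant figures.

At the maximum speed, friction acts down the slope at its limiting value f = μN. Radially (horizontal, toward centre): N sinθ + μN cosθ = mv²/r. Vertically: N cosθ − μN sinθ = mg.
Dividing: v² = r g (sinθ + μcosθ)/(cosθ − μsinθ).
sinθ + μcosθ = 0.4756 + 0.490×0.8796 = 0.9067; cosθ − μsinθ = 0.8796 − 0.490×0.4756 = 0.6466.
v² = 67.1 × 9.8 × 0.9067/0.6466 = 922.1 m²/s², so v = 30.37 m/s.

30.4 m/s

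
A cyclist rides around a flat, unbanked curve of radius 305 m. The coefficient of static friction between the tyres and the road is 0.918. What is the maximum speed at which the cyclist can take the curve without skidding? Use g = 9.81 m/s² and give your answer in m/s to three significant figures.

The only inward force on a level bend is static friction, so at the limit f_s = μ_s N = μ_s m g = m v²/r.
Mass cancels: v_max = √(μ_s g r) = √(0.918 × 9.81 × 305) = √2747 = 52.41 m/s.

52.4 m/s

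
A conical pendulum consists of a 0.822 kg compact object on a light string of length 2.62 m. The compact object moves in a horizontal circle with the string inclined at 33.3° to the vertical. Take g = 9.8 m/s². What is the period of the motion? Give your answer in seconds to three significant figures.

r = L sinθ = 1.438 m. From T sinθ = mω²r and T cosθ = mg: tanθ = ω²r/g, so ω² = g tanθ / r = g/(L cosθ).
ω = √(g/(L cosθ)) = √(9.8/(2.62 × 0.8358)) = √4.475 = 2.115 rad/s.
Period = 2π/ω = 2.970 s.

2.97 s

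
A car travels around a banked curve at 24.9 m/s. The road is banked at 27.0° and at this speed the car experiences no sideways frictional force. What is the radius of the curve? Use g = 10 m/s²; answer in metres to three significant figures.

122 m

Frictionless banking: tanθ = v²/(rg), so r = v²/(g tanθ).
r = (24.9)²/(10.0 × tan 27.0°) = 620.0/(10.0 × 0.5095) = 620.0/5.095 = 121.7 m.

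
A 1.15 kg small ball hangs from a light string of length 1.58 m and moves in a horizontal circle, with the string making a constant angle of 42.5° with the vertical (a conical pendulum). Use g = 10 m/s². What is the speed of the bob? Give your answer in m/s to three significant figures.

3.13 m/s

The radius of the circle is r = L sinθ = 1.58 × sin 42.5° = 1.067 m.
Horizontally T sinθ = mv²/r and vertically T cosθ = mg, so tanθ = v²/(rg).
v = √(r g tanθ) = √(1.067 × 10.0 × 0.9163) = √9.781 = 3.127 m/s.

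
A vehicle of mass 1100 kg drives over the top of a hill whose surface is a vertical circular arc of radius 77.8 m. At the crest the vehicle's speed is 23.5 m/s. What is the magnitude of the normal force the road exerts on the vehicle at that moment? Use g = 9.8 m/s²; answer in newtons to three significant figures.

2970 N

At the crest the centripetal acceleration points downward (toward the centre of the arc), so mg − N = mv²/r.
N = m(g − v²/r) = 1100 × (9.8 − (23.5)²/77.8) = 1100 × (9.8 − 7.098) = 1100 × 2.702 = 2972 N.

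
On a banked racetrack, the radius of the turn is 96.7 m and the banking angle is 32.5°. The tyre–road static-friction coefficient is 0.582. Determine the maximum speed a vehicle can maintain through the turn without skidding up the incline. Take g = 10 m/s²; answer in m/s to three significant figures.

43.3 m/s

At the maximum speed, friction acts down the slope at its limiting value f = μN. Radially (horizontal, toward centre): N sinθ + μN cosθ = mv²/r. Vertically: N cosθ − μN sinθ = mg.
Dividing: v² = r g (sinθ + μcosθ)/(cosθ − μsinθ).
sinθ + μcosθ = 0.5373 + 0.582×0.8434 = 1.028; cosθ − μsinθ = 0.8434 − 0.582×0.5373 = 0.5307.
v² = 96.7 × 10.0 × 1.028/0.5307 = 1873 m²/s², so v = 43.28 m/s.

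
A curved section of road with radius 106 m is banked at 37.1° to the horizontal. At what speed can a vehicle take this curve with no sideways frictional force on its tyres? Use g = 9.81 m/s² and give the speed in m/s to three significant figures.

On a frictionless banked curve, N sinθ = mv²/r and N cosθ = mg, so tanθ = v²/(rg).
v = √(r g tanθ) = √(106 × 9.81 × tan 37.1°) = √(106 × 9.81 × 0.7563) = √786.4 = 28.04 m/s.

28.0 m/s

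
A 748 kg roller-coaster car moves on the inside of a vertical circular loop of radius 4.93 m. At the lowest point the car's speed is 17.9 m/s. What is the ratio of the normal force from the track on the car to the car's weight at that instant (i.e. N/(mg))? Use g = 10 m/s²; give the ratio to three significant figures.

7.50

At the bottom, N − mg = mv²/r, so N = m(v²/r + g) and N/(mg) = v²/(rg) + 1 = (17.9)²/(4.93 × 10.0) + 1 = 6.499 + 1 = 7.499.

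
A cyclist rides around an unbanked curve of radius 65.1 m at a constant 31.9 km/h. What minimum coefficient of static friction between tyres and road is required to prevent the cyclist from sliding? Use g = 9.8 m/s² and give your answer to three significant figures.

v = 31.9/3.6 = 8.861 m/s.
Friction provides the centripetal force: μ_s m g = m v²/r, so μ_s = v²/(g r) = (8.861)²/(9.8 × 65.1) = 78.52/638.0 = 0.1231.

0.123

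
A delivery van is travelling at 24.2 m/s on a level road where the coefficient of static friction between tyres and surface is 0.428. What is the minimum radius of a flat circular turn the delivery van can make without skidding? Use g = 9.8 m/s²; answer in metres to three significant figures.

140 m

At the limit, μ_s m g = m v²/r, so r_min = v²/(μ_s g) = (24.2)²/(0.428 × 9.8) = 585.6/4.194 = 139.6 m.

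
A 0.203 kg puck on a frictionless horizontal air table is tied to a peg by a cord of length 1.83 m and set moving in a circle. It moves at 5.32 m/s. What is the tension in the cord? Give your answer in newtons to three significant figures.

The tension is the only horizontal force, so it supplies the full centripetal force: T = m v²/r = 0.203 × (5.320)²/1.83 = 0.203 × 28.30/1.83 = 3.140 N.

3.14 N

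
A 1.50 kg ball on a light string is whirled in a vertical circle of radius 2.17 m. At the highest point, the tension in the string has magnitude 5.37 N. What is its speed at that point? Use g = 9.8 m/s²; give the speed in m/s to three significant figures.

5.39 m/s

At the top, T + mg = mv²/r, so v = √(r(T/m + g)) = √(2.17 × (5.37/1.50 + 9.8)) = √(2.17 × 13.38) = √29.03 = 5.388 m/s.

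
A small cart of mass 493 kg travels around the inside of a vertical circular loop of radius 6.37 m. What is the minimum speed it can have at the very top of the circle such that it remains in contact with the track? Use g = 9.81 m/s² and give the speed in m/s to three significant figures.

At the top, both weight mg and N point toward the centre: N + mg = mv²/r.
At minimum speed N → 0, so mg = mv_min²/r ⇒ v_min = √(g r) = √(9.81 × 6.37) = 7.905 m/s.

7.91 m/s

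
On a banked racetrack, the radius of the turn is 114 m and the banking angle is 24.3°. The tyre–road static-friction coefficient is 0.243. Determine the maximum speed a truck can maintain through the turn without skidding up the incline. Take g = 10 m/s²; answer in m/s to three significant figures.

At the maximum speed, friction acts down the slope at its limiting value f = μN. Radially (horizontal, toward centre): N sinθ + μN cosθ = mv²/r. Vertically: N cosθ − μN sinθ = mg.
Dividing: v² = r g (sinθ + μcosθ)/(cosθ − μsinθ).
sinθ + μcosθ = 0.4115 + 0.243×0.9114 = 0.6330; cosθ − μsinθ = 0.9114 − 0.243×0.4115 = 0.8114.
v² = 114 × 10.0 × 0.6330/0.8114 = 889.3 m²/s², so v = 29.82 m/s.

29.8 m/s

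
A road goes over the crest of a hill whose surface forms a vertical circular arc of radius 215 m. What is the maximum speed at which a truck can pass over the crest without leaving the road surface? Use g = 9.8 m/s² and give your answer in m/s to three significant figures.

45.9 m/s

At the crest the centre of the circle is below the truck, so the net downward (centripetal) force is mg − N = mv²/r.
The truck leaves the road when N → 0, giving v_max = √(g r) = √(9.8 × 215) = 45.90 m/s.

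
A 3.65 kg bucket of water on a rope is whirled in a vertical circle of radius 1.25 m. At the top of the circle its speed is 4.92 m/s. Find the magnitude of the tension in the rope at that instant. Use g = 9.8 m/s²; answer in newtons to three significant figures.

34.9 N

At the top, both T and the weight mg point inward (toward the centre), so T + mg = mv²/r.
T = m(v²/r − g) = 3.65 × ((4.92)²/1.25 − 9.8) = 3.65 × (19.37 − 9.8) = 3.65 × 9.565 = 34.91 N.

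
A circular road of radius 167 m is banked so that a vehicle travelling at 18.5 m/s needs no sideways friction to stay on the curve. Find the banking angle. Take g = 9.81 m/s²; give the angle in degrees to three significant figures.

11.8°

For a frictionless banked turn: horizontally N sinθ = mv²/r and vertically N cosθ = mg.
Dividing: tanθ = v²/(r g) = (18.5)²/(167 × 9.81) = 342.2/1638 = 0.2089.
θ = arctan(0.2089) = 11.80°.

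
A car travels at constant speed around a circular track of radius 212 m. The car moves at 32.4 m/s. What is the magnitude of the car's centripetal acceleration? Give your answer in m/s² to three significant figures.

4.95 m/s²

a_c = v²/r = (32.40)²/212 = 1050/212 = 4.952 m/s².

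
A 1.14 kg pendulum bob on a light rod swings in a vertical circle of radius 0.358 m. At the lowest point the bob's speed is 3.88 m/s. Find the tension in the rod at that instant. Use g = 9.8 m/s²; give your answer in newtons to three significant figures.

At the lowest point, T points up (toward the centre) and the weight mg points down (away from the centre), so the net inward force is T − mg = mv²/r.
T = m(v²/r + g) = 1.14 × ((3.88)²/0.358 + 9.8) = 1.14 × (42.05 + 9.8) = 1.14 × 51.85 = 59.11 N.

59.1 N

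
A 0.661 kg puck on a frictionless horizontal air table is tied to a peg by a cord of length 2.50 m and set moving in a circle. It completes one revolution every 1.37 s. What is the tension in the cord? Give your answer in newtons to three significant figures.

v = 2πr/T = 2π × 2.50/1.37 = 11.47 m/s.
The tension is the only horizontal force, so it supplies the full centripetal force: T = m v²/r = 0.661 × (11.47)²/2.50 = 0.661 × 131.5/2.50 = 34.76 N.

34.8 N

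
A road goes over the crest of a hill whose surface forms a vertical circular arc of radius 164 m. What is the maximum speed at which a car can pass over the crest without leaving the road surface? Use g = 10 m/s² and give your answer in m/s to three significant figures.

40.5 m/s

At the crest the centre of the circle is below the car, so the net downward (centripetal) force is mg − N = mv²/r.
The car leaves the road when N → 0, giving v_max = √(g r) = √(10.0 × 164) = 40.50 m/s.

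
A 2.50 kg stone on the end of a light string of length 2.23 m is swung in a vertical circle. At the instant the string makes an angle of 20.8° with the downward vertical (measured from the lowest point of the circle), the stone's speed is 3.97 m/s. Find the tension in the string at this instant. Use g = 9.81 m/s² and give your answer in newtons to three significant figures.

Take the radial direction toward the centre of the circle as positive. The component of the weight along the string toward the centre is −mg cos φ (φ measured from the bottom), so Newton's second law along the string gives T − mg cos φ = m v²/r.
cos 20.8° = 0.9348, so T = m(v²/r + g cos φ) = 2.50 × ((3.97)²/2.23 + 9.81 × 0.9348) = 2.50 × (7.068 + (9.171)) = 2.50 × 16.24 = 40.60 N.

40.6 N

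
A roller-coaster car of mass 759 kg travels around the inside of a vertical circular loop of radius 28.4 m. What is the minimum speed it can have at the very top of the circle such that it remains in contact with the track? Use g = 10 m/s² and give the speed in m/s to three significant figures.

16.9 m/s

At the highest point the centre is directly below, so both the weight and N act inward: N + mg = mv²/r.
At minimum speed N → 0, so mg = mv_min²/r ⇒ v_min = √(g r) = √(10.0 × 28.4) = 16.85 m/s.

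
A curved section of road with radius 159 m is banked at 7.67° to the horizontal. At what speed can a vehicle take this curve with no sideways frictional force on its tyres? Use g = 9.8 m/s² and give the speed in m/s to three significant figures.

On a frictionless banked curve, N sinθ = mv²/r and N cosθ = mg, so tanθ = v²/(rg).
v = √(r g tanθ) = √(159 × 9.8 × tan 7.67°) = √(159 × 9.8 × 0.1347) = √209.8 = 14.49 m/s.

14.5 m/s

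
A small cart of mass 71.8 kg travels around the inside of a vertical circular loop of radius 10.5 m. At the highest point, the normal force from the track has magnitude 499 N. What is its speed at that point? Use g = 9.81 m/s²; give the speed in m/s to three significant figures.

13.3 m/s

At the top, N + mg = mv²/r, so v = √(r(N/m + g)) = √(10.5 × (499/71.8 + 9.81)) = √(10.5 × 16.76) = √176.0 = 13.27 m/s.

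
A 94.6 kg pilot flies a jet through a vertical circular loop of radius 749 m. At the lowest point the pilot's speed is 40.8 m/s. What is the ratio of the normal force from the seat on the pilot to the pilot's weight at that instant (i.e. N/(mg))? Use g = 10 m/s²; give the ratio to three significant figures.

1.22

At the bottom, N − mg = mv²/r, so N = m(v²/r + g) and N/(mg) = v²/(rg) + 1 = (40.8)²/(749 × 10.0) + 1 = 0.2222 + 1 = 1.222.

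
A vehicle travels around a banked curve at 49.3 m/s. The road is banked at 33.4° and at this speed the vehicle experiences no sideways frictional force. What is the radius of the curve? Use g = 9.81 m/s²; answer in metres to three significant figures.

Frictionless banking: tanθ = v²/(rg), so r = v²/(g tanθ).
r = (49.3)²/(9.81 × tan 33.4°) = 2430/(9.81 × 0.6594) = 2430/6.469 = 375.7 m.

376 m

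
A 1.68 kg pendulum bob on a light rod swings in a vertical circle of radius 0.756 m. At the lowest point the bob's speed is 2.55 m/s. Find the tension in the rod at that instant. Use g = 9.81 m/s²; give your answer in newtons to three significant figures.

At the lowest point, T points up (toward the centre) and the weight mg points down (away from the centre), so the net inward force is T − mg = mv²/r.
T = m(v²/r + g) = 1.68 × ((2.55)²/0.756 + 9.81) = 1.68 × (8.601 + 9.81) = 1.68 × 18.41 = 30.93 N.

30.9 N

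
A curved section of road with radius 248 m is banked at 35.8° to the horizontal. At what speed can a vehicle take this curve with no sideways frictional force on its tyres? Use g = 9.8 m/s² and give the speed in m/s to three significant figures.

On a frictionless banked curve, N sinθ = mv²/r and N cosθ = mg, so tanθ = v²/(rg).
v = √(r g tanθ) = √(248 × 9.8 × tan 35.8°) = √(248 × 9.8 × 0.7212) = √1753 = 41.87 m/s.

41.9 m/s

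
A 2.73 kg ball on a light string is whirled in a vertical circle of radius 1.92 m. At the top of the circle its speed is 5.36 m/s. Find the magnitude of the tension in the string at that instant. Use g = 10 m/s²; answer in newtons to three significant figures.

13.5 N

At the top, both T and the weight mg point inward (toward the centre), so T + mg = mv²/r.
T = m(v²/r − g) = 2.73 × ((5.36)²/1.92 − 10.0) = 2.73 × (14.96 − 10.0) = 2.73 × 4.963 = 13.55 N.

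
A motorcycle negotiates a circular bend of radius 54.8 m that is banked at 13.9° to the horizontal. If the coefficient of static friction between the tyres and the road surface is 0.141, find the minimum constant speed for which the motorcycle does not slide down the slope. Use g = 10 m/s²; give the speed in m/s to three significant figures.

7.51 m/s

At the minimum speed, friction acts up the slope at its limiting value f = μN. Radially (horizontal, toward centre): N sinθ − μN cosθ = mv²/r. Vertically: N cosθ + μN sinθ = mg.
Dividing: v² = r g (sinθ − μcosθ)/(cosθ + μsinθ).
sinθ − μcosθ = 0.2402 − 0.141×0.9707 = 0.1034; cosθ + μsinθ = 0.9707 + 0.141×0.2402 = 1.005.
v² = 54.8 × 10.0 × 0.1034/1.005 = 56.38 m²/s², so v = 7.509 m/s.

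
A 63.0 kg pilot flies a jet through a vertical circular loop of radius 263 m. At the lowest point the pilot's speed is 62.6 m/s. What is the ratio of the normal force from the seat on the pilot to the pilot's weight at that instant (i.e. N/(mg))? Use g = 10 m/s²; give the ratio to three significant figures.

At the bottom, N − mg = mv²/r, so N = m(v²/r + g) and N/(mg) = v²/(rg) + 1 = (62.6)²/(263 × 10.0) + 1 = 1.490 + 1 = 2.490.

2.49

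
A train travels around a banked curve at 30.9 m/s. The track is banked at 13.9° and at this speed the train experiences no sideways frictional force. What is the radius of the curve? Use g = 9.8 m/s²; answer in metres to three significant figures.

Frictionless banking: tanθ = v²/(rg), so r = v²/(g tanθ).
r = (30.9)²/(9.8 × tan 13.9°) = 954.8/(9.8 × 0.2475) = 954.8/2.425 = 393.7 m.

394 m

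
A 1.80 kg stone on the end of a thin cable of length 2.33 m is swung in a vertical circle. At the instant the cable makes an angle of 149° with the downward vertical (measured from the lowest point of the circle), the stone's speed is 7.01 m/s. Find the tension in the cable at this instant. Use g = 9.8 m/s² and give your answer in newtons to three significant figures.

Take the radial direction toward the centre of the circle as positive. The component of the weight along the string toward the centre is −mg cos φ (φ measured from the bottom), so Newton's second law along the string gives T − mg cos φ = m v²/r.
cos 149° = -0.8572, so T = m(v²/r + g cos φ) = 1.80 × ((7.01)²/2.33 + 9.8 × -0.8572) = 1.80 × (21.09 + (-8.400)) = 1.80 × 12.69 = 22.84 N.

22.8 N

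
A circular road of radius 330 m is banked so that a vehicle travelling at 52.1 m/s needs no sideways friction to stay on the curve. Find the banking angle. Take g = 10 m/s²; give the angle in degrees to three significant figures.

39.4°

For a frictionless banked turn: horizontally N sinθ = mv²/r and vertically N cosθ = mg.
Dividing: tanθ = v²/(r g) = (52.1)²/(330 × 10.0) = 2714/3300 = 0.8225.
θ = arctan(0.8225) = 39.44°.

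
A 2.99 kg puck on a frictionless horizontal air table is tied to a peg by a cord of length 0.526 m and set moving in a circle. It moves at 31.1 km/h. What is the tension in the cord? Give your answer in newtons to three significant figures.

v = 31.1 km/h = 31.1/3.6 = 8.639 m/s.
The tension is the only horizontal force, so it supplies the full centripetal force: T = m v²/r = 2.99 × (8.639)²/0.526 = 2.99 × 74.63/0.526 = 424.2 N.

424 N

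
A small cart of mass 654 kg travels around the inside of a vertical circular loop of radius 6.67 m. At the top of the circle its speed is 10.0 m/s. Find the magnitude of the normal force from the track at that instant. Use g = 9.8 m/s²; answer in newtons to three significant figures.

3400 N

At the top, both N and the weight mg point inward (toward the centre), so N + mg = mv²/r.
N = m(v²/r − g) = 654 × ((10.0)²/6.67 − 9.8) = 654 × (14.99 − 9.8) = 654 × 5.193 = 3396 N.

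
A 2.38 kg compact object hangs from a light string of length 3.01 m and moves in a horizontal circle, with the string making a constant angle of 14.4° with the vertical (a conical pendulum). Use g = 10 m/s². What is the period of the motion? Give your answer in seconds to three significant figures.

3.39 s

r = L sinθ = 0.7486 m. From T sinθ = mω²r and T cosθ = mg: tanθ = ω²r/g, so ω² = g tanθ / r = g/(L cosθ).
ω = √(g/(L cosθ)) = √(10.0/(3.01 × 0.9686)) = √3.430 = 1.852 rad/s.
Period = 2π/ω = 3.393 s.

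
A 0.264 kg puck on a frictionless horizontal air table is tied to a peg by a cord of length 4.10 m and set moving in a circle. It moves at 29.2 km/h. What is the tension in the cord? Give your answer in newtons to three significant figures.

4.24 N

v = 29.2 km/h = 29.2/3.6 = 8.111 m/s.
The tension is the only horizontal force, so it supplies the full centripetal force: T = m v²/r = 0.264 × (8.111)²/4.10 = 0.264 × 65.79/4.10 = 4.236 N.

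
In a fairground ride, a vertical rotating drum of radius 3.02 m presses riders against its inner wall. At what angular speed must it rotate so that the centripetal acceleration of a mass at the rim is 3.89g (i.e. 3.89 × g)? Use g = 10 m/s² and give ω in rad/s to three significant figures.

Centripetal acceleration a_c = ω²r. Setting ω²r = 3.89g:
ω = √(3.89g / r) = √(3.89 × 10.0 / 3.02) = √12.88 = 3.589 rad/s.

3.59 rad/s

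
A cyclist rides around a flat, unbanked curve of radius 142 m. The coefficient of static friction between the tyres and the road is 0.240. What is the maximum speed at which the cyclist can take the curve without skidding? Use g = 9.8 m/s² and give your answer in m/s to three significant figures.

18.3 m/s

The only inward force on a level bend is static friction, so at the limit f_s = μ_s N = μ_s m g = m v²/r.
Mass cancels: v_max = √(μ_s g r) = √(0.240 × 9.8 × 142) = √334.0 = 18.28 m/s.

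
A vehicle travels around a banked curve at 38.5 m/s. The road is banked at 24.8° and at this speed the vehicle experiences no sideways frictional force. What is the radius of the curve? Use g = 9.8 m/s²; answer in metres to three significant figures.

327 m

Frictionless banking: tanθ = v²/(rg), so r = v²/(g tanθ).
r = (38.5)²/(9.8 × tan 24.8°) = 1482/(9.8 × 0.4621) = 1482/4.528 = 327.3 m.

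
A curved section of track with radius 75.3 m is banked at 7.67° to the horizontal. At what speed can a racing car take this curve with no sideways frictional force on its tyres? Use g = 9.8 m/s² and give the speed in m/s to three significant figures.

9.97 m/s

On a frictionless banked curve, N sinθ = mv²/r and N cosθ = mg, so tanθ = v²/(rg).
v = √(r g tanθ) = √(75.3 × 9.8 × tan 7.67°) = √(75.3 × 9.8 × 0.1347) = √99.38 = 9.969 m/s.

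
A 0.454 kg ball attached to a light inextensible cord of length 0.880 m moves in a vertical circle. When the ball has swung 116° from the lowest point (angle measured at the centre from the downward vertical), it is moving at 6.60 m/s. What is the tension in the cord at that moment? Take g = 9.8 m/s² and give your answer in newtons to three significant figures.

Take the radial direction toward the centre of the circle as positive. The component of the weight along the string toward the centre is −mg cos φ (φ measured from the bottom), so Newton's second law along the string gives T − mg cos φ = m v²/r.
cos 116° = -0.4384, so T = m(v²/r + g cos φ) = 0.454 × ((6.60)²/0.880 + 9.8 × -0.4384) = 0.454 × (49.50 + (-4.296)) = 0.454 × 45.20 = 20.52 N.

20.5 N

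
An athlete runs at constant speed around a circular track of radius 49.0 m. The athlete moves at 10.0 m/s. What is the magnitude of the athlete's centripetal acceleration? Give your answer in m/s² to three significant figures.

a_c = v²/r = (10.00)²/49.0 = 100.0/49.0 = 2.041 m/s².

2.04 m/s²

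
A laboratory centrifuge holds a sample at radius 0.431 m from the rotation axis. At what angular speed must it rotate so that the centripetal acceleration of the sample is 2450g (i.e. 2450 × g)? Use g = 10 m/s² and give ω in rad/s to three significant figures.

Centripetal acceleration a_c = ω²r. Setting ω²r = 2450g:
ω = √(2450g / r) = √(2450 × 10.0 / 0.431) = √56840 = 238.4 rad/s.

238 rad/s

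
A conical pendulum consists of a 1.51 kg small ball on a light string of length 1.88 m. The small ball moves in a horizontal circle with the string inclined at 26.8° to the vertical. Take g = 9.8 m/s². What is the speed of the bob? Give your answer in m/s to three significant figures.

The radius of the circle is r = L sinθ = 1.88 × sin 26.8° = 0.8476 m.
Horizontally T sinθ = mv²/r and vertically T cosθ = mg, so tanθ = v²/(rg).
v = √(r g tanθ) = √(0.8476 × 9.8 × 0.5051) = √4.196 = 2.048 m/s.

2.05 m/s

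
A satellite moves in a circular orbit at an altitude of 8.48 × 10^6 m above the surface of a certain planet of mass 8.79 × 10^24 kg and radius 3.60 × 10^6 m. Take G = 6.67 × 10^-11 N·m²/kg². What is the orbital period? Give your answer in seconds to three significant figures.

r = R + h = 3.60 × 10^6 + 8.48 × 10^6 = 1.208 × 10^7 m. Gravity provides the centripetal force: G M m / r² = m v² / r ⇒ v = √(GM/r) = 6967 m/s.
T = 2πr/v = 2π × 1.208 × 10^7 / 6967 = 10890 s.

10900 s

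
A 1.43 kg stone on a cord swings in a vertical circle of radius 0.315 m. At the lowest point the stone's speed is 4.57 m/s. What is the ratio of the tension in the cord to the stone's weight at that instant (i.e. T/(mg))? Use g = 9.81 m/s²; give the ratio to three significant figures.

At the bottom, T − mg = mv²/r, so T = m(v²/r + g) and T/(mg) = v²/(rg) + 1 = (4.57)²/(0.315 × 9.81) + 1 = 6.759 + 1 = 7.759.

7.76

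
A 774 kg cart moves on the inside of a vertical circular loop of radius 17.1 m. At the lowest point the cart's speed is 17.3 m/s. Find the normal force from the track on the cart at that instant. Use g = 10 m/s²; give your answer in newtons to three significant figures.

At the lowest point, N points up (toward the centre) and the weight mg points down (away from the centre), so the net inward force is N − mg = mv²/r.
N = m(v²/r + g) = 774 × ((17.3)²/17.1 + 10.0) = 774 × (17.50 + 10.0) = 774 × 27.50 = 21290 N.

21300 N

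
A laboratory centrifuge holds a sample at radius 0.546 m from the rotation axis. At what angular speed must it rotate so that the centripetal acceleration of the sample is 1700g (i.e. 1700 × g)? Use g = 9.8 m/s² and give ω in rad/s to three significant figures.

Centripetal acceleration a_c = ω²r. Setting ω²r = 1700g:
ω = √(1700g / r) = √(1700 × 9.8 / 0.546) = √30510 = 174.7 rad/s.

175 rad/s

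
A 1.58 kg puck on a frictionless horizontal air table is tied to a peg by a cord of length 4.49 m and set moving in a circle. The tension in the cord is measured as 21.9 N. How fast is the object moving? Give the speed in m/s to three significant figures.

7.89 m/s

T = m v²/r ⇒ v = √(T r / m) = √(21.9 × 4.49 / 1.58) = √62.23 = 7.889 m/s.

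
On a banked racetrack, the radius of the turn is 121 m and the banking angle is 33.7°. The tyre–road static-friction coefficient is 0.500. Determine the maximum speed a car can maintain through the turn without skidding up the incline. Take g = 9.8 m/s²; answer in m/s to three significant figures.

45.6 m/s

At the maximum speed, friction acts down the slope at its limiting value f = μN. Radially (horizontal, toward centre): N sinθ + μN cosθ = mv²/r. Vertically: N cosθ − μN sinθ = mg.
Dividing: v² = r g (sinθ + μcosθ)/(cosθ − μsinθ).
sinθ + μcosθ = 0.5548 + 0.500×0.8320 = 0.9708; cosθ − μsinθ = 0.8320 − 0.500×0.5548 = 0.5545.
v² = 121 × 9.8 × 0.9708/0.5545 = 2076 m²/s², so v = 45.56 m/s.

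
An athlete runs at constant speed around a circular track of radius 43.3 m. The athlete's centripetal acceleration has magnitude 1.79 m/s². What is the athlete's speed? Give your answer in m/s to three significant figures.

8.80 m/s

a_c = v²/r ⇒ v = √(a_c · r) = √(1.79 × 43.3) = √77.51 = 8.804 m/s.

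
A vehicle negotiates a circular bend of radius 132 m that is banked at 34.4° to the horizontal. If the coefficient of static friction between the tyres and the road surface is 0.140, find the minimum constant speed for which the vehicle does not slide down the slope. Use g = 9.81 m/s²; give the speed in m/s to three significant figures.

25.4 m/s

At the minimum speed, friction acts up the slope at its limiting value f = μN. Radially (horizontal, toward centre): N sinθ − μN cosθ = mv²/r. Vertically: N cosθ + μN sinθ = mg.
Dividing: v² = r g (sinθ − μcosθ)/(cosθ + μsinθ).
sinθ − μcosθ = 0.5650 − 0.140×0.8251 = 0.4495; cosθ + μsinθ = 0.8251 + 0.140×0.5650 = 0.9042.
v² = 132 × 9.81 × 0.4495/0.9042 = 643.7 m²/s², so v = 25.37 m/s.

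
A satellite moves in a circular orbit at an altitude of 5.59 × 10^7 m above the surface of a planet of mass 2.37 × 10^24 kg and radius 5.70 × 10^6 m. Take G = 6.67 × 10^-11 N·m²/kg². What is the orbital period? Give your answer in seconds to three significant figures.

r = R + h = 5.70 × 10^6 + 5.59 × 10^7 = 6.160 × 10^7 m. Gravity provides the centripetal force: G M m / r² = m v² / r ⇒ v = √(GM/r) = 1602 m/s.
T = 2πr/v = 2π × 6.160 × 10^7 / 1602 = 241600 s.

242000 s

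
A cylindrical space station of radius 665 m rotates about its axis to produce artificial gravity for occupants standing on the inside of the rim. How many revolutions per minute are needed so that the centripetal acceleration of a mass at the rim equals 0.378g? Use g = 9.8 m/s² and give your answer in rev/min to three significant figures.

0.713 rev/min

Require ω²r = 0.378g, so ω = √(0.378 × 9.8/665) = 0.07464 rad/s.
In rev/min: ω × 60/(2π) = 0.07464 × 60/(2π) = 0.7127 rev/min.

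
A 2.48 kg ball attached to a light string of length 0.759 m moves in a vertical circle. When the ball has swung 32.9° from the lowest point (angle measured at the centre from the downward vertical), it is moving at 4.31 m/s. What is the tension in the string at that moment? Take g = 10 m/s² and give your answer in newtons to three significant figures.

Take the radial direction toward the centre of the circle as positive. The component of the weight along the string toward the centre is −mg cos φ (φ measured from the bottom), so Newton's second law along the string gives T − mg cos φ = m v²/r.
cos 32.9° = 0.8396, so T = m(v²/r + g cos φ) = 2.48 × ((4.31)²/0.759 + 10.0 × 0.8396) = 2.48 × (24.47 + (8.396)) = 2.48 × 32.87 = 81.52 N.

81.5 N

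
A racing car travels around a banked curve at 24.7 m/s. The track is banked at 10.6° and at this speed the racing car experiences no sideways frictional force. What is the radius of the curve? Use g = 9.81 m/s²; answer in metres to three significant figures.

332 m

Frictionless banking: tanθ = v²/(rg), so r = v²/(g tanθ).
r = (24.7)²/(9.81 × tan 10.6°) = 610.1/(9.81 × 0.1871) = 610.1/1.836 = 332.3 m.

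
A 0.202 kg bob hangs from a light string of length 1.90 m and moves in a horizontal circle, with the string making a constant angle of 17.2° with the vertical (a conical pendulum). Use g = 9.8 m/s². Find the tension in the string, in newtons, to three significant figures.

2.07 N

Vertically the bob has no acceleration, so T cosθ = mg.
T = mg/cosθ = 0.202 × 9.8 / cos 17.2° = 1.980/0.9553 = 2.072 N.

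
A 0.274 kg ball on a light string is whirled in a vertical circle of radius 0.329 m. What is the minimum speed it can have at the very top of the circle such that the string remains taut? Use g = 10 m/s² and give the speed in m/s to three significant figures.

At the highest point the centre is directly below, so both the weight and T act inward: T + mg = mv²/r.
At minimum speed T → 0, so mg = mv_min²/r ⇒ v_min = √(g r) = √(10.0 × 0.329) = 1.814 m/s.

1.81 m/s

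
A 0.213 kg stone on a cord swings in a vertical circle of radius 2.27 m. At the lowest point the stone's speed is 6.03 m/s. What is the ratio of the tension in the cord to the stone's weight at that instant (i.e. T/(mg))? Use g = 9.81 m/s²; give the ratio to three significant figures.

2.63

At the bottom, T − mg = mv²/r, so T = m(v²/r + g) and T/(mg) = v²/(rg) + 1 = (6.03)²/(2.27 × 9.81) + 1 = 1.633 + 1 = 2.633.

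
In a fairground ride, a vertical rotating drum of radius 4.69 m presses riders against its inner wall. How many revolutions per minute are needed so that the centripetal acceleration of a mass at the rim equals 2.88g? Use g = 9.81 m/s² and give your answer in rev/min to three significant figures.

23.4 rev/min

Require ω²r = 2.88g, so ω = √(2.88 × 9.81/4.69) = 2.454 rad/s.
In rev/min: ω × 60/(2π) = 2.454 × 60/(2π) = 23.44 rev/min.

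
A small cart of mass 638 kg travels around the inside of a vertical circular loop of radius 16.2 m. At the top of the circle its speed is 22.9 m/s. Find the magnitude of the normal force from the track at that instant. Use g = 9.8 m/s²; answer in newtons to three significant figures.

14400 N

At the top, both N and the weight mg point inward (toward the centre), so N + mg = mv²/r.
N = m(v²/r − g) = 638 × ((22.9)²/16.2 − 9.8) = 638 × (32.37 − 9.8) = 638 × 22.57 = 14400 N.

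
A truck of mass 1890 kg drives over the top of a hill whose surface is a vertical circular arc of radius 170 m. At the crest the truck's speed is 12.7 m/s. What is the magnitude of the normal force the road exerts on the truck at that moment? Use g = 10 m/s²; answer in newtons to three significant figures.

At the crest the centripetal acceleration points downward (toward the centre of the arc), so mg − N = mv²/r.
N = m(g − v²/r) = 1890 × (10.0 − (12.7)²/170) = 1890 × (10.0 − 0.9488) = 1890 × 9.051 = 17110 N.

17100 N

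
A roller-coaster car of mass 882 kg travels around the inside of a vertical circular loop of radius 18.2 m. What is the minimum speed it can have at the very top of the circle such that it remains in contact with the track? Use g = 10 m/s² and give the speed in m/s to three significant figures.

13.5 m/s

At the highest point the centre is directly below, so both the weight and N act inward: N + mg = mv²/r.
At minimum speed N → 0, so mg = mv_min²/r ⇒ v_min = √(g r) = √(10.0 × 18.2) = 13.49 m/s.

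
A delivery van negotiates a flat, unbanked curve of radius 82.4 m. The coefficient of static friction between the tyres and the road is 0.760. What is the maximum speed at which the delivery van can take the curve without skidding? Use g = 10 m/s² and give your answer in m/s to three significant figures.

Friction provides the centripetal force on a flat curve. At maximum speed it is at its limiting value: μ_s m g = m v²/r.
Mass cancels: v_max = √(μ_s g r) = √(0.760 × 10.0 × 82.4) = √626.2 = 25.02 m/s.

25.0 m/s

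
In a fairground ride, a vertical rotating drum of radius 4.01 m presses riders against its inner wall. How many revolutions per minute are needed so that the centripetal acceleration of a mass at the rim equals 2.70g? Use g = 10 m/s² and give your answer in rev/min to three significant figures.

24.8 rev/min

Require ω²r = 2.70g, so ω = √(2.70 × 10.0/4.01) = 2.595 rad/s.
In rev/min: ω × 60/(2π) = 2.595 × 60/(2π) = 24.78 rev/min.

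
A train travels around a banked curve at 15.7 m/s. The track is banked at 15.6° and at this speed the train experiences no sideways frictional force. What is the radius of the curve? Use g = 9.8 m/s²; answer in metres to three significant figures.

90.1 m

Frictionless banking: tanθ = v²/(rg), so r = v²/(g tanθ).
r = (15.7)²/(9.8 × tan 15.6°) = 246.5/(9.8 × 0.2792) = 246.5/2.736 = 90.08 m.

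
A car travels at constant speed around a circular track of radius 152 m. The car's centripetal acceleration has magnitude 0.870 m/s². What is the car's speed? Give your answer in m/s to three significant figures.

a_c = v²/r ⇒ v = √(a_c · r) = √(0.870 × 152) = √132.2 = 11.50 m/s.

11.5 m/s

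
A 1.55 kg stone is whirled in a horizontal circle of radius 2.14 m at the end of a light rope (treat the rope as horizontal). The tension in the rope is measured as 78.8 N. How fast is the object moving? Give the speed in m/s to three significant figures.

10.4 m/s

T = m v²/r ⇒ v = √(T r / m) = √(78.8 × 2.14 / 1.55) = √108.8 = 10.43 m/s.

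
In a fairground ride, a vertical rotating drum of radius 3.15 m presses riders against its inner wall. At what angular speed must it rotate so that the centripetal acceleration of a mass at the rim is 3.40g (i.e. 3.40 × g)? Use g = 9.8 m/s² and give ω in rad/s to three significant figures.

3.25 rad/s

Centripetal acceleration a_c = ω²r. Setting ω²r = 3.40g:
ω = √(3.40g / r) = √(3.40 × 9.8 / 3.15) = √10.58 = 3.252 rad/s.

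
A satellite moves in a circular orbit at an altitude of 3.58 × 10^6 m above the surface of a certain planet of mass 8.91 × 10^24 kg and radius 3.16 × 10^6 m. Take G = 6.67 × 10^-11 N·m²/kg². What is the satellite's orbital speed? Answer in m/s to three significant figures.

9390 m/s

Orbital radius r = R + h = 3.16 × 10^6 + 3.58 × 10^6 = 6.740 × 10^6 m.
Gravity supplies the centripetal force: G M m / r² = m v² / r, so v = √(GM/r).
v = √(6.67 × 10^-11 × 8.91 × 10^24 / 6.740 × 10^6) = √(8.817 × 10^7) = 9390 m/s.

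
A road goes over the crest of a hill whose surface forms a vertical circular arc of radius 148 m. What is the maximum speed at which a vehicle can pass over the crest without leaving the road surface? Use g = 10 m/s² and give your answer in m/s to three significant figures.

At the crest the centre of the circle is below the vehicle, so the net downward (centripetal) force is mg − N = mv²/r.
The vehicle leaves the road when N → 0, giving v_max = √(g r) = √(10.0 × 148) = 38.47 m/s.

38.5 m/s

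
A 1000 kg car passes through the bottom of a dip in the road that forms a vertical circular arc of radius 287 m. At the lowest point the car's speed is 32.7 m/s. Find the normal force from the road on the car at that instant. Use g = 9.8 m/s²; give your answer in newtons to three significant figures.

At the lowest point, N points up (toward the centre) and the weight mg points down (away from the centre), so the net inward force is N − mg = mv²/r.
N = m(v²/r + g) = 1000 × ((32.7)²/287 + 9.8) = 1000 × (3.726 + 9.8) = 1000 × 13.53 = 13530 N.

13500 N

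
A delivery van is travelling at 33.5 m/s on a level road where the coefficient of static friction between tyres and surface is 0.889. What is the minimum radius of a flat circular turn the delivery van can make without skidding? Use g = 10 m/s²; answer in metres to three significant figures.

126 m

At the limit, μ_s m g = m v²/r, so r_min = v²/(μ_s g) = (33.5)²/(0.889 × 10.0) = 1122/8.890 = 126.2 m.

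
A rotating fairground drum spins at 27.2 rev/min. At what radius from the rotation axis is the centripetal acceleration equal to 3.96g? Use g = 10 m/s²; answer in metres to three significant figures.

4.88 m

ω = 27.2 rev/min × 2π/60 = 2.848 rad/s.
a_c = ω²r = 3.96g ⇒ r = 3.96 × 10.0 / (2.848)² = 39.60/8.113 = 4.881 m.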